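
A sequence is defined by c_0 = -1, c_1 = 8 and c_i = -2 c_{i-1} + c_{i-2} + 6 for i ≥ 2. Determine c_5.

c_2 = -2(8) + (-1) + 6 = -11
c_3 = -2(-11) + 8 + 6 = 36
c_4 = -2(36) + (-11) + 6 = -77
c_5 = -2(-77) + 36 + 6 = 196

196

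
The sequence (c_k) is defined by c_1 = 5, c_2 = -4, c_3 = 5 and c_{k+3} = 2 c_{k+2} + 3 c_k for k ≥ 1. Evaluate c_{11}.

9542

c_4 = 2(5) + 3(5) = 25
c_5 = 2(25) + 3(-4) = 38
c_6 = 2(38) + 3(5) = 91
c_7 = 2(91) + 3(25) = 257
c_8 = 2(257) + 3(38) = 628
c_9 = 2(628) + 3(91) = 1529
c_{10} = 2(1529) + 3(257) = 3829
c_{11} = 2(3829) + 3(628) = 9542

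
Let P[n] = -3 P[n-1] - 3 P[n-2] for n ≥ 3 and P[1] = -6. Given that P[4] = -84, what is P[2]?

-5

Let P[2] = v.
P[3] = 18 - 3v
P[4] = -54 + 6v
So -54 + 6v = -84, giving v = -5.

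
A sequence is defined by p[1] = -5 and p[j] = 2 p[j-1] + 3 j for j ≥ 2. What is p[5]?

p[2] = 2*(-5) + 6 = -4
p[3] = 2*(-4) + 9 = 1
p[4] = 2*1 + 12 = 14
p[5] = 2*14 + 15 = 43

43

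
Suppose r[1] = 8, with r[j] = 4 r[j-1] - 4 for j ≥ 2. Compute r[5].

1708

r[2] = 4·8 - 4 = 28
r[3] = 4·28 - 4 = 108
r[4] = 4·108 - 4 = 428
r[5] = 4·428 - 4 = 1708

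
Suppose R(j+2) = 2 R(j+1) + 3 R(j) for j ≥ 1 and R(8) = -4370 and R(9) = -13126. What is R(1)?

-6

Rearranging, R(j-2) = (R(j) - 2 R(j-1)) / 3.
R(7) = (-13126 - 2*(-4370)) / 3 = -4386/3 = -1462
R(6) = (-4370 - 2*(-1462)) / 3 = -1446/3 = -482
R(5) = (-1462 - 2*(-482)) / 3 = -498/3 = -166
R(4) = (-482 - 2*(-166)) / 3 = -150/3 = -50
R(3) = (-166 - 2*(-50)) / 3 = -66/3 = -22
R(2) = (-50 - 2*(-22)) / 3 = -6/3 = -2
R(1) = (-22 - 2*(-2)) / 3 = -18/3 = -6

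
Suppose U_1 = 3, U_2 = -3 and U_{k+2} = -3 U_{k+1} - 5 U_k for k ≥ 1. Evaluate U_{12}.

21858

U_3 = -3*(-3) - 5*3 = -6
U_4 = -3*(-6) - 5*(-3) = 33
U_5 = -3*33 - 5*(-6) = -69
U_6 = -3*(-69) - 5*33 = 42
U_7 = -3*42 - 5*(-69) = 219
U_8 = -3*219 - 5*42 = -867
U_9 = -3*(-867) - 5*219 = 1506
U_{10} = -3*1506 - 5*(-867) = -183
U_{11} = -3*(-183) - 5*1506 = -6981
U_{12} = -3*(-6981) - 5*(-183) = 21858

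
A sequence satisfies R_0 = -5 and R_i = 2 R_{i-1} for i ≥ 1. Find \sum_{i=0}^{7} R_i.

R_1 = 2·(-5) = -10
R_2 = 2·(-10) = -20
R_3 = 2·(-20) = -40
R_4 = 2·(-40) = -80
R_5 = 2·(-80) = -160
R_6 = 2·(-160) = -320
R_7 = 2·(-320) = -640
Sum = (-5) + (-10) + (-20) + (-40) + (-80) + (-160) + (-320) + (-640) = -1275

-1275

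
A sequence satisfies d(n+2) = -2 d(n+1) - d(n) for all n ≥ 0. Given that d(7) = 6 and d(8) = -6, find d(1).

Rearranging, d(n-2) = -(d(n) + 2 d(n-1)).
d(6) = -(-6 + 2(6)) = -6
d(5) = -(6 + 2(-6)) = 6
d(4) = -(-6 + 2(6)) = -6
d(3) = -(6 + 2(-6)) = 6
d(2) = -(-6 + 2(6)) = -6
d(1) = -(6 + 2(-6)) = 6

6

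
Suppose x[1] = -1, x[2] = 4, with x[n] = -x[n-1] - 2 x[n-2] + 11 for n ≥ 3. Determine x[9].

x[3] = -4 - 2·(-1) + 11 = 9
x[4] = -9 - 2·4 + 11 = -6
x[5] = -(-6) - 2·9 + 11 = -1
x[6] = -(-1) - 2·(-6) + 11 = 24
x[7] = -24 - 2·(-1) + 11 = -11
x[8] = -(-11) - 2·24 + 11 = -26
x[9] = -(-26) - 2·(-11) + 11 = 59

59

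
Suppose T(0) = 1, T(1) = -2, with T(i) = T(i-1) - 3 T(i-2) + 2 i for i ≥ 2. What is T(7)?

T(2) = (-2) - 3(1) + 4 = -1
T(3) = (-1) - 3(-2) + 6 = 11
T(4) = 11 - 3(-1) + 8 = 22
T(5) = 22 - 3(11) + 10 = -1
T(6) = (-1) - 3(22) + 12 = -55
T(7) = (-55) - 3(-1) + 14 = -38

-38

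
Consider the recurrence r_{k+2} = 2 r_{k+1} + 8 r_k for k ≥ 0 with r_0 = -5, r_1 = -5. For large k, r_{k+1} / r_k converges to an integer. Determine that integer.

The characteristic equation is r^2 - 2r - 8 = 0, which factors as (r - 4)(r + 2) = 0.
So the roots are 4 and -2. Since |4| > |-2| and the coefficient of 4^k is non-zero, the ratio tends to 4.

4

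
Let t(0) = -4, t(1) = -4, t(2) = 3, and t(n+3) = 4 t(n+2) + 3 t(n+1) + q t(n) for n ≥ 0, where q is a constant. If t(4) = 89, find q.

t(3) = -4q
t(4) = 9 - 20q
So 9 - 20q = 89, giving q = -4.

-4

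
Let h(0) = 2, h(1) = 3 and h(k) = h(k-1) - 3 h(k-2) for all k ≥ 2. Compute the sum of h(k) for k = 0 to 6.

h(2) = 3 - 3*2 = -3
h(3) = (-3) - 3*3 = -12
h(4) = (-12) - 3*(-3) = -3
h(5) = (-3) - 3*(-12) = 33
h(6) = 33 - 3*(-3) = 42
Sum = 2 + 3 + (-3) + (-12) + (-3) + 33 + 42 = 62

62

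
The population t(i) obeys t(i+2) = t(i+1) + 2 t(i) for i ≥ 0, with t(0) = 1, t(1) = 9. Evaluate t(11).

t(2) = 9 + 2*1 = 11
t(3) = 11 + 2*9 = 29
t(4) = 29 + 2*11 = 51
t(5) = 51 + 2*29 = 109
t(6) = 109 + 2*51 = 211
t(7) = 211 + 2*109 = 429
t(8) = 429 + 2*211 = 851
t(9) = 851 + 2*429 = 1709
t(10) = 1709 + 2*851 = 3411
t(11) = 3411 + 2*1709 = 6829

6829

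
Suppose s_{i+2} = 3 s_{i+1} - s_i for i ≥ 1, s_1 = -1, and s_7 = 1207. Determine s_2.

Let s_2 = z.
s_3 = 1 + 3z
s_4 = 3 + 8z
s_5 = 8 + 21z
s_6 = 21 + 55z
s_7 = 55 + 144z
So 55 + 144z = 1207, giving z = 8.

8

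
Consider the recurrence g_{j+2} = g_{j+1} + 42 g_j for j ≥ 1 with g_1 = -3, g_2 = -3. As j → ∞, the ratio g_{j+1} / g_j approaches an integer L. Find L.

The characteristic equation is r^2 - r - 42 = 0, which factors as (r - 7)(r + 6) = 0.
So the roots are 7 and -6. Since |7| > |-6| and the coefficient of 7^j is non-zero, the ratio tends to 7.

7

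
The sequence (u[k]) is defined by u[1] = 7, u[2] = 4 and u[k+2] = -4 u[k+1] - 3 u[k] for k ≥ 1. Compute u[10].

108244

u[3] = -4·4 - 3·7 = -37
u[4] = -4·(-37) - 3·4 = 136
u[5] = -4·136 - 3·(-37) = -433
u[6] = -4·(-433) - 3·136 = 1324
u[7] = -4·1324 - 3·(-433) = -3997
u[8] = -4·(-3997) - 3·1324 = 12016
u[9] = -4·12016 - 3·(-3997) = -36073
u[10] = -4·(-36073) - 3·12016 = 108244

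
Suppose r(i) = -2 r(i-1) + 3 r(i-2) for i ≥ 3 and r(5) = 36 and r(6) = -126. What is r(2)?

Rearranging, r(i-2) = (r(i) + 2 r(i-1)) / 3.
r(4) = (-126 + 2*36) / 3 = -54/3 = -18
r(3) = (36 + 2*(-18)) / 3 = 0/3 = 0
r(2) = (-18 + 2*0) / 3 = -18/3 = -6

-6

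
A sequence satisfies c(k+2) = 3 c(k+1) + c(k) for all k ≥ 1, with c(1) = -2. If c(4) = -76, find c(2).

-7

Let c(2) = z.
c(3) = -2 + 3z
c(4) = -6 + 10z
So -6 + 10z = -76, giving z = -7.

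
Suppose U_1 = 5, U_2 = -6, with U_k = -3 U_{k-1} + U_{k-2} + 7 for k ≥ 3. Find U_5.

U_3 = -3·(-6) + 5 + 7 = 30
U_4 = -3·30 + (-6) + 7 = -89
U_5 = -3·(-89) + 30 + 7 = 304

304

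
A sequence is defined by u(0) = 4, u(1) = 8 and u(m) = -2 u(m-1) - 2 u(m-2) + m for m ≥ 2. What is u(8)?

62

u(2) = -2(8) - 2(4) + 2 = -22
u(3) = -2(-22) - 2(8) + 3 = 31
u(4) = -2(31) - 2(-22) + 4 = -14
u(5) = -2(-14) - 2(31) + 5 = -29
u(6) = -2(-29) - 2(-14) + 6 = 92
u(7) = -2(92) - 2(-29) + 7 = -119
u(8) = -2(-119) - 2(92) + 8 = 62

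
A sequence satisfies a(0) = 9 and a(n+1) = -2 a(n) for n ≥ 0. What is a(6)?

576

a(1) = -2*9 = -18
a(2) = -2*(-18) = 36
a(3) = -2*36 = -72
a(4) = -2*(-72) = 144
a(5) = -2*144 = -288
a(6) = -2*(-288) = 576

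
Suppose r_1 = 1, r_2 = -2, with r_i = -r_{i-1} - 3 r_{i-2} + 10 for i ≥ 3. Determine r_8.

-98

r_3 = -(-2) - 3*1 + 10 = 9
r_4 = -9 - 3*(-2) + 10 = 7
r_5 = -7 - 3*9 + 10 = -24
r_6 = -(-24) - 3*7 + 10 = 13
r_7 = -13 - 3*(-24) + 10 = 69
r_8 = -69 - 3*13 + 10 = -98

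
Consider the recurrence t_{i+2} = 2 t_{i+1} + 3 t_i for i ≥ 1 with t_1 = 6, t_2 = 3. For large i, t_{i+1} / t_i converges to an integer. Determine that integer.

3

The characteristic equation is r^2 - 2r - 3 = 0, which factors as (r - 3)(r + 1) = 0.
So the roots are 3 and -1. Since |3| > |-1| and the coefficient of 3^i is non-zero, the ratio tends to 3.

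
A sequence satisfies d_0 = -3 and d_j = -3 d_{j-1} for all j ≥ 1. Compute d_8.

d_1 = -3(-3) = 9
d_2 = -3(9) = -27
d_3 = -3(-27) = 81
d_4 = -3(81) = -243
d_5 = -3(-243) = 729
d_6 = -3(729) = -2187
d_7 = -3(-2187) = 6561
d_8 = -3(6561) = -19683

-19683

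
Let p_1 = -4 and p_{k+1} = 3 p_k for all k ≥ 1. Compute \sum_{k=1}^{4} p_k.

p_2 = 3·(-4) = -12
p_3 = 3·(-12) = -36
p_4 = 3·(-36) = -108
Sum = (-4) + (-12) + (-36) + (-108) = -160

-160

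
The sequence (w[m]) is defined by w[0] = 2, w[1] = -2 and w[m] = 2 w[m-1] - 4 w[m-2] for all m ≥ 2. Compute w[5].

w[2] = 2(-2) - 4(2) = -12
w[3] = 2(-12) - 4(-2) = -16
w[4] = 2(-16) - 4(-12) = 16
w[5] = 2(16) - 4(-16) = 96

96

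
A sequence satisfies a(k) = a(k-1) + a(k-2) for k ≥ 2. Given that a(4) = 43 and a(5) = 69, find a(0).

Rearranging, a(k-2) = a(k) - a(k-1).
a(3) = 69 - 43 = 26
a(2) = 43 - 26 = 17
a(1) = 26 - 17 = 9
a(0) = 17 - 9 = 8

8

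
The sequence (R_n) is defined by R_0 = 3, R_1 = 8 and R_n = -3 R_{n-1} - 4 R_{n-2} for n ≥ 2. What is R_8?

R_2 = -3·8 - 4·3 = -36
R_3 = -3·(-36) - 4·8 = 76
R_4 = -3·76 - 4·(-36) = -84
R_5 = -3·(-84) - 4·76 = -52
R_6 = -3·(-52) - 4·(-84) = 492
R_7 = -3·492 - 4·(-52) = -1268
R_8 = -3·(-1268) - 4·492 = 1836

1836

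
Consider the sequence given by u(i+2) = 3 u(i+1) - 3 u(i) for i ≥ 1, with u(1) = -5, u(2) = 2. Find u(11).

u(3) = 3·2 - 3·(-5) = 21
u(4) = 3·21 - 3·2 = 57
u(5) = 3·57 - 3·21 = 108
u(6) = 3·108 - 3·57 = 153
u(7) = 3·153 - 3·108 = 135
u(8) = 3·135 - 3·153 = -54
u(9) = 3·(-54) - 3·135 = -567
u(10) = 3·(-567) - 3·(-54) = -1539
u(11) = 3·(-1539) - 3·(-567) = -2916

-2916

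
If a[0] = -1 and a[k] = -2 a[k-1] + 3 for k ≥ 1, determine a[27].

The fixed point is 3/(1 + 2) = 1, so a[k] - 1 = -2(a[k-1] - 1).
Hence a[k] = -2·(-2)^k + 1.
a[27] = -2·(-2)^{27} + 1 = -2·-134217728 + 1 = 268435457.

268435457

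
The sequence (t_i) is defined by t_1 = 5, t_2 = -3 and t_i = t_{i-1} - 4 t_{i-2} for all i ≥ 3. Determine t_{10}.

t_3 = (-3) - 4*5 = -23
t_4 = (-23) - 4*(-3) = -11
t_5 = (-11) - 4*(-23) = 81
t_6 = 81 - 4*(-11) = 125
t_7 = 125 - 4*81 = -199
t_8 = (-199) - 4*125 = -699
t_9 = (-699) - 4*(-199) = 97
t_{10} = 97 - 4*(-699) = 2893

2893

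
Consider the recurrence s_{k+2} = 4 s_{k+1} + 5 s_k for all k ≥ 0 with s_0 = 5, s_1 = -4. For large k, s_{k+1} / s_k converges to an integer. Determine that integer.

5

The characteristic equation is r^2 - 4r - 5 = 0, which factors as (r - 5)(r + 1) = 0.
So the roots are 5 and -1. Since |5| > |-1| and the coefficient of 5^k is non-zero, the ratio tends to 5.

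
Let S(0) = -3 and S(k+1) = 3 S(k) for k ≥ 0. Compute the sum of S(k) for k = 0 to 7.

S(1) = 3*(-3) = -9
S(2) = 3*(-9) = -27
S(3) = 3*(-27) = -81
S(4) = 3*(-81) = -243
S(5) = 3*(-243) = -729
S(6) = 3*(-729) = -2187
S(7) = 3*(-2187) = -6561
Sum = (-3) + (-9) + (-27) + (-81) + (-243) + (-729) + (-2187) + (-6561) = -9840

-9840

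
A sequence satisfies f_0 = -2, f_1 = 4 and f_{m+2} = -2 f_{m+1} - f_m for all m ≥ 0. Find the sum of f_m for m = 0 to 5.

6

f_2 = -2(4) - (-2) = -6
f_3 = -2(-6) - 4 = 8
f_4 = -2(8) - (-6) = -10
f_5 = -2(-10) - 8 = 12
Sum = (-2) + 4 + (-6) + 8 + (-10) + 12 = 6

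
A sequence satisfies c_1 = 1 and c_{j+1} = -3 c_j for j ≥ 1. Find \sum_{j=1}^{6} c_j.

-182

c_2 = -3*1 = -3
c_3 = -3*(-3) = 9
c_4 = -3*9 = -27
c_5 = -3*(-27) = 81
c_6 = -3*81 = -243
Sum = 1 + (-3) + 9 + (-27) + 81 + (-243) = -182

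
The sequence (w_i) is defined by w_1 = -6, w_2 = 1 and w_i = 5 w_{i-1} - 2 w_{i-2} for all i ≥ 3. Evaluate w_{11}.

w_3 = 5(1) - 2(-6) = 17
w_4 = 5(17) - 2(1) = 83
w_5 = 5(83) - 2(17) = 381
w_6 = 5(381) - 2(83) = 1739
w_7 = 5(1739) - 2(381) = 7933
w_8 = 5(7933) - 2(1739) = 36187
w_9 = 5(36187) - 2(7933) = 165069
w_{10} = 5(165069) - 2(36187) = 752971
w_{11} = 5(752971) - 2(165069) = 3434717

3434717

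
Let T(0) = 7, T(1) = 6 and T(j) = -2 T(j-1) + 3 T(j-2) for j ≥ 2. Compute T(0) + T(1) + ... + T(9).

-3623

T(2) = -2*6 + 3*7 = 9
T(3) = -2*9 + 3*6 = 0
T(4) = -2*0 + 3*9 = 27
T(5) = -2*27 + 3*0 = -54
T(6) = -2*(-54) + 3*27 = 189
T(7) = -2*189 + 3*(-54) = -540
T(8) = -2*(-540) + 3*189 = 1647
T(9) = -2*1647 + 3*(-540) = -4914
Sum = 7 + 6 + 9 + 0 + 27 + (-54) + 189 + (-540) + 1647 + (-4914) = -3623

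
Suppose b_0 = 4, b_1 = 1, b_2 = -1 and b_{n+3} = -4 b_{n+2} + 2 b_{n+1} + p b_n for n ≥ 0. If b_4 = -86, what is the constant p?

4

b_3 = 6 + 4p
b_4 = -26 - 15p
So -26 - 15p = -86, giving p = 4.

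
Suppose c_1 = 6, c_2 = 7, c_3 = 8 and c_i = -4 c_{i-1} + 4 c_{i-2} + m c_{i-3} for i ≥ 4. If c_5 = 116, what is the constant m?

c_4 = -4 + 6m
c_5 = 48 - 17m
So 48 - 17m = 116, giving m = -4.

-4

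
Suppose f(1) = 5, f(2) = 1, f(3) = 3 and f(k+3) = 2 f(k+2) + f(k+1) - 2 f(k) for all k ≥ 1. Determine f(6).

-19

f(4) = 2*3 + 1 - 2*5 = -3
f(5) = 2*(-3) + 3 - 2*1 = -5
f(6) = 2*(-5) + (-3) - 2*3 = -19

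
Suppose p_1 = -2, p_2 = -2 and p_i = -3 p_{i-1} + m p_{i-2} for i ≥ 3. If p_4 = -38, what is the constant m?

p_3 = 6 - 2m
p_4 = -18 + 4m
So -18 + 4m = -38, giving m = -5.

-5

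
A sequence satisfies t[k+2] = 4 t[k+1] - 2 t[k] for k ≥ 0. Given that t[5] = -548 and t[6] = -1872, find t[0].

Rearranging, t[k-2] = (t[k] - 4 t[k-1]) / -2.
t[4] = (-1872 - 4*(-548)) / -2 = 320/-2 = -160
t[3] = (-548 - 4*(-160)) / -2 = 92/-2 = -46
t[2] = (-160 - 4*(-46)) / -2 = 24/-2 = -12
t[1] = (-46 - 4*(-12)) / -2 = 2/-2 = -1
t[0] = (-12 - 4*(-1)) / -2 = -8/-2 = 4

4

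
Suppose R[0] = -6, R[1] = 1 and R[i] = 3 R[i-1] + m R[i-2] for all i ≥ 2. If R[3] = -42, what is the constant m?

R[2] = 3 - 6m
R[3] = 9 - 17m
So 9 - 17m = -42, giving m = 3.

3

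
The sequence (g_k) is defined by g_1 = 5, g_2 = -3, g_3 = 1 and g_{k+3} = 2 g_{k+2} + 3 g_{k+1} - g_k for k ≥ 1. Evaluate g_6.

g_4 = 2*1 + 3*(-3) - 5 = -12
g_5 = 2*(-12) + 3*1 - (-3) = -18
g_6 = 2*(-18) + 3*(-12) - 1 = -73

-73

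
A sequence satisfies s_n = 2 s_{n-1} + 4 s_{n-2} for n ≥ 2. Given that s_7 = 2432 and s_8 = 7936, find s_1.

Rearranging, s_{n-2} = (s_n - 2 s_{n-1}) / 4.
s_6 = (7936 - 2*2432) / 4 = 3072/4 = 768
s_5 = (2432 - 2*768) / 4 = 896/4 = 224
s_4 = (768 - 2*224) / 4 = 320/4 = 80
s_3 = (224 - 2*80) / 4 = 64/4 = 16
s_2 = (80 - 2*16) / 4 = 48/4 = 12
s_1 = (16 - 2*12) / 4 = -8/4 = -2

-2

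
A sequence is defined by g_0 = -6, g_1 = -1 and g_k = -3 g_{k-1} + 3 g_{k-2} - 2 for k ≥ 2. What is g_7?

10231

g_2 = -3·(-1) + 3·(-6) - 2 = -17
g_3 = -3·(-17) + 3·(-1) - 2 = 46
g_4 = -3·46 + 3·(-17) - 2 = -191
g_5 = -3·(-191) + 3·46 - 2 = 709
g_6 = -3·709 + 3·(-191) - 2 = -2702
g_7 = -3·(-2702) + 3·709 - 2 = 10231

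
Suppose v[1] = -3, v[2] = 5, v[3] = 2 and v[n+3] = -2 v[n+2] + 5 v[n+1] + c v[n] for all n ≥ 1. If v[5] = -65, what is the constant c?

-3

v[4] = 21 - 3c
v[5] = -32 + 11c
So -32 + 11c = -65, giving c = -3.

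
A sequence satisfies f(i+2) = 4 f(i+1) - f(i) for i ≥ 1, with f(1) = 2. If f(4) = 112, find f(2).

Let f(2) = v.
f(3) = -2 + 4v
f(4) = -8 + 15v
So -8 + 15v = 112, giving v = 8.

8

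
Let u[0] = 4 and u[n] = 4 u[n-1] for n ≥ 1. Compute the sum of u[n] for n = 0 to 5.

5460

u[1] = 4*4 = 16
u[2] = 4*16 = 64
u[3] = 4*64 = 256
u[4] = 4*256 = 1024
u[5] = 4*1024 = 4096
Sum = 4 + 16 + 64 + 256 + 1024 + 4096 = 5460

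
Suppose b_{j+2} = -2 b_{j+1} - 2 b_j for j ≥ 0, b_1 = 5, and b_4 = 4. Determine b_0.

-1

Let b_0 = z.
b_2 = -10 - 2z
b_3 = 10 + 4z
b_4 = -4z
So -4z = 4, giving z = -1.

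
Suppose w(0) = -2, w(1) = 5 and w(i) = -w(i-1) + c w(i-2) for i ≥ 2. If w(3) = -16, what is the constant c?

w(2) = -5 - 2c
w(3) = 5 + 7c
So 5 + 7c = -16, giving c = -3.

-3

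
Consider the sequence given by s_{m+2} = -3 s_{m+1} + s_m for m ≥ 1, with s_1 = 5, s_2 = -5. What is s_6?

s_3 = -3(-5) + 5 = 20
s_4 = -3(20) + (-5) = -65
s_5 = -3(-65) + 20 = 215
s_6 = -3(215) + (-65) = -710

-710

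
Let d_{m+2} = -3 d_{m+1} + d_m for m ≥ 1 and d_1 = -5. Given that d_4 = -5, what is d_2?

Let d_2 = y.
d_3 = -5 - 3y
d_4 = 15 + 10y
So 15 + 10y = -5, giving y = -2.

-2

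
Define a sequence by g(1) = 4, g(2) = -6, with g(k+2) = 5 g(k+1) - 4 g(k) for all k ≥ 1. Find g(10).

-873806

g(3) = 5*(-6) - 4*4 = -46
g(4) = 5*(-46) - 4*(-6) = -206
g(5) = 5*(-206) - 4*(-46) = -846
g(6) = 5*(-846) - 4*(-206) = -3406
g(7) = 5*(-3406) - 4*(-846) = -13646
g(8) = 5*(-13646) - 4*(-3406) = -54606
g(9) = 5*(-54606) - 4*(-13646) = -218446
g(10) = 5*(-218446) - 4*(-54606) = -873806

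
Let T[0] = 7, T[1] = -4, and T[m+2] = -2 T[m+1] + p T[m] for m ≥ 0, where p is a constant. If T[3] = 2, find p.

-1

T[2] = 8 + 7p
T[3] = -16 - 18p
So -16 - 18p = 2, giving p = -1.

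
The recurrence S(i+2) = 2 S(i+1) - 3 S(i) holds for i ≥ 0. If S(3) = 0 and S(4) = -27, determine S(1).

Rearranging, S(i-2) = (S(i) - 2 S(i-1)) / -3.
S(2) = (-27 - 2·0) / -3 = -27/-3 = 9
S(1) = (0 - 2·9) / -3 = -18/-3 = 6

6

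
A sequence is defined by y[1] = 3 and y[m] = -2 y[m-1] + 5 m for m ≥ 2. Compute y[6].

4

y[2] = -2(3) + 10 = 4
y[3] = -2(4) + 15 = 7
y[4] = -2(7) + 20 = 6
y[5] = -2(6) + 25 = 13
y[6] = -2(13) + 30 = 4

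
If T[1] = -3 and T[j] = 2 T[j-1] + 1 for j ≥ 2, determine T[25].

The fixed point is 1/(1 - 2) = -1, so T[j] + 1 = 2(T[j-1] + 1).
Hence T[j] = -2·2^{j-1} - 1.
T[25] = -2·2^{24} - 1 = -2·16777216 - 1 = -33554433.

-33554433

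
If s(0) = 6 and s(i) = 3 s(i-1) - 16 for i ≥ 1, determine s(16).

-86093434

The fixed point is -16/(1 - 3) = 8, so s(i) - 8 = 3(s(i-1) - 8).
Hence s(i) = -2·3^i + 8.
s(16) = -2·3^{16} + 8 = -2·43046721 + 8 = -86093434.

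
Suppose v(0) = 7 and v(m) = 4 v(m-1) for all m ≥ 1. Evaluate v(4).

1792

v(1) = 4(7) = 28
v(2) = 4(28) = 112
v(3) = 4(112) = 448
v(4) = 4(448) = 1792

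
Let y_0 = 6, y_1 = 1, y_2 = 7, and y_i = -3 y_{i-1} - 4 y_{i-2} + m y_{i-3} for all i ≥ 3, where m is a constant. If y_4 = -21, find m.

4

y_3 = -25 + 6m
y_4 = 47 - 17m
So 47 - 17m = -21, giving m = 4.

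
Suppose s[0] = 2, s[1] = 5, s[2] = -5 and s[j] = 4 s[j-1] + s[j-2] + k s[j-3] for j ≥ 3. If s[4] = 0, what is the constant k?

5

s[3] = -15 + 2k
s[4] = -65 + 13k
So -65 + 13k = 0, giving k = 5.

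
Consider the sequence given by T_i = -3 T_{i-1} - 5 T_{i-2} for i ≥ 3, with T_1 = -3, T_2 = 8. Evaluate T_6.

T_3 = -3·8 - 5·(-3) = -9
T_4 = -3·(-9) - 5·8 = -13
T_5 = -3·(-13) - 5·(-9) = 84
T_6 = -3·84 - 5·(-13) = -187

-187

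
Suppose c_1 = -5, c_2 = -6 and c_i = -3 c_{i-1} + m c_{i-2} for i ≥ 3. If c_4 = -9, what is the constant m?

c_3 = 18 - 5m
c_4 = -54 + 9m
So -54 + 9m = -9, giving m = 5.

5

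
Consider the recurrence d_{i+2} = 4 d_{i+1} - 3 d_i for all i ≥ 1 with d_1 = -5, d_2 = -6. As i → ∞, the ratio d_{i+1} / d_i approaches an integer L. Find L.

3

The characteristic equation is r^2 - 4r + 3 = 0, which factors as (r - 3)(r - 1) = 0.
So the roots are 3 and 1. Since |3| > |1| and the coefficient of 3^i is non-zero, the ratio tends to 3.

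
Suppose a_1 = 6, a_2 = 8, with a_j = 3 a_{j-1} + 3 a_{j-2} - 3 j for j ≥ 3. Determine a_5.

a_3 = 3·8 + 3·6 - 9 = 33
a_4 = 3·33 + 3·8 - 12 = 111
a_5 = 3·111 + 3·33 - 15 = 417

417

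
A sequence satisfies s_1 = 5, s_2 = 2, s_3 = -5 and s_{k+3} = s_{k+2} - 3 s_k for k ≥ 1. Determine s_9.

160

s_4 = (-5) - 3(5) = -20
s_5 = (-20) - 3(2) = -26
s_6 = (-26) - 3(-5) = -11
s_7 = (-11) - 3(-20) = 49
s_8 = 49 - 3(-26) = 127
s_9 = 127 - 3(-11) = 160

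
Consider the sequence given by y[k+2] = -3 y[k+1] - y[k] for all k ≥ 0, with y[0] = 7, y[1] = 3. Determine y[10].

y[2] = -3(3) - 7 = -16
y[3] = -3(-16) - 3 = 45
y[4] = -3(45) - (-16) = -119
y[5] = -3(-119) - 45 = 312
y[6] = -3(312) - (-119) = -817
y[7] = -3(-817) - 312 = 2139
y[8] = -3(2139) - (-817) = -5600
y[9] = -3(-5600) - 2139 = 14661
y[10] = -3(14661) - (-5600) = -38383

-38383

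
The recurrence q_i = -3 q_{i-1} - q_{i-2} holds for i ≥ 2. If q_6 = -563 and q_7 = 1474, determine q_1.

2

Rearranging, q_{i-2} = -(q_i + 3 q_{i-1}).
q_5 = -(1474 + 3·(-563)) = 215
q_4 = -(-563 + 3·215) = -82
q_3 = -(215 + 3·(-82)) = 31
q_2 = -(-82 + 3·31) = -11
q_1 = -(31 + 3·(-11)) = 2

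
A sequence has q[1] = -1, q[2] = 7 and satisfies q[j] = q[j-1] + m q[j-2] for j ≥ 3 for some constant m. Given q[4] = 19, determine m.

2

q[3] = 7 - m
q[4] = 7 + 6m
So 7 + 6m = 19, giving m = 2.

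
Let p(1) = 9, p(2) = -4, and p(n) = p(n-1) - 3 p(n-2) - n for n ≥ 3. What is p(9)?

p(3) = (-4) - 3(9) - 3 = -34
p(4) = (-34) - 3(-4) - 4 = -26
p(5) = (-26) - 3(-34) - 5 = 71
p(6) = 71 - 3(-26) - 6 = 143
p(7) = 143 - 3(71) - 7 = -77
p(8) = (-77) - 3(143) - 8 = -514
p(9) = (-514) - 3(-77) - 9 = -292

-292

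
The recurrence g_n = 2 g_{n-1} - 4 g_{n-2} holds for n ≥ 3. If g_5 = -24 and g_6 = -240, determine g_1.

-6

Rearranging, g_{n-2} = (g_n - 2 g_{n-1}) / -4.
g_4 = (-240 - 2·(-24)) / -4 = -192/-4 = 48
g_3 = (-24 - 2·48) / -4 = -120/-4 = 30
g_2 = (48 - 2·30) / -4 = -12/-4 = 3
g_1 = (30 - 2·3) / -4 = 24/-4 = -6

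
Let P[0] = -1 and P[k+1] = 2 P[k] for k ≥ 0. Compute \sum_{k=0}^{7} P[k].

-255

P[1] = 2*(-1) = -2
P[2] = 2*(-2) = -4
P[3] = 2*(-4) = -8
P[4] = 2*(-8) = -16
P[5] = 2*(-16) = -32
P[6] = 2*(-32) = -64
P[7] = 2*(-64) = -128
Sum = (-1) + (-2) + (-4) + (-8) + (-16) + (-32) + (-64) + (-128) = -255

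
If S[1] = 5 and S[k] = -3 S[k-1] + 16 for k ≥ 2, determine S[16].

The fixed point is 16/(1 + 3) = 4, so S[k] - 4 = -3(S[k-1] - 4).
Hence S[k] = 1·(-3)^{k-1} + 4.
S[16] = 1·(-3)^{15} + 4 = 1·-14348907 + 4 = -14348903.

-14348903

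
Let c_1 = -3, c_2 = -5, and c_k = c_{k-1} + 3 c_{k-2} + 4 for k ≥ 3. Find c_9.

-1282

c_3 = (-5) + 3·(-3) + 4 = -10
c_4 = (-10) + 3·(-5) + 4 = -21
c_5 = (-21) + 3·(-10) + 4 = -47
c_6 = (-47) + 3·(-21) + 4 = -106
c_7 = (-106) + 3·(-47) + 4 = -243
c_8 = (-243) + 3·(-106) + 4 = -557
c_9 = (-557) + 3·(-243) + 4 = -1282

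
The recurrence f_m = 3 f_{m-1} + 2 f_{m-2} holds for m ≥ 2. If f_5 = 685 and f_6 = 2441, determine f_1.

1

Rearranging, f_{m-2} = (f_m - 3 f_{m-1}) / 2.
f_4 = (2441 - 3(685)) / 2 = 386/2 = 193
f_3 = (685 - 3(193)) / 2 = 106/2 = 53
f_2 = (193 - 3(53)) / 2 = 34/2 = 17
f_1 = (53 - 3(17)) / 2 = 2/2 = 1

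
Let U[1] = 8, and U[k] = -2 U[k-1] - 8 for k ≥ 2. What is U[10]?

-5464

U[2] = -2(8) - 8 = -24
U[3] = -2(-24) - 8 = 40
U[4] = -2(40) - 8 = -88
U[5] = -2(-88) - 8 = 168
U[6] = -2(168) - 8 = -344
U[7] = -2(-344) - 8 = 680
U[8] = -2(680) - 8 = -1368
U[9] = -2(-1368) - 8 = 2728
U[10] = -2(2728) - 8 = -5464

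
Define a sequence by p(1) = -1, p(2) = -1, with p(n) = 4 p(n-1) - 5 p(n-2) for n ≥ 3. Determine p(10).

-481

p(3) = 4*(-1) - 5*(-1) = 1
p(4) = 4*1 - 5*(-1) = 9
p(5) = 4*9 - 5*1 = 31
p(6) = 4*31 - 5*9 = 79
p(7) = 4*79 - 5*31 = 161
p(8) = 4*161 - 5*79 = 249
p(9) = 4*249 - 5*161 = 191
p(10) = 4*191 - 5*249 = -481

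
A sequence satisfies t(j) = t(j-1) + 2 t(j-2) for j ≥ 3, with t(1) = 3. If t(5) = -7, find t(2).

Let t(2) = v.
t(3) = 6 + v
t(4) = 6 + 3v
t(5) = 18 + 5v
So 18 + 5v = -7, giving v = -5.

-5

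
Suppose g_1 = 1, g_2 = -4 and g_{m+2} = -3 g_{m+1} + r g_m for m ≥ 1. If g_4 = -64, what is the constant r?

g_3 = 12 + r
g_4 = -36 - 7r
So -36 - 7r = -64, giving r = 4.

4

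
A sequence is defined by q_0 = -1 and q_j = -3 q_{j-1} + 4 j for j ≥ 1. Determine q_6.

q_1 = -3*(-1) + 4 = 7
q_2 = -3*7 + 8 = -13
q_3 = -3*(-13) + 12 = 51
q_4 = -3*51 + 16 = -137
q_5 = -3*(-137) + 20 = 431
q_6 = -3*431 + 24 = -1269

-1269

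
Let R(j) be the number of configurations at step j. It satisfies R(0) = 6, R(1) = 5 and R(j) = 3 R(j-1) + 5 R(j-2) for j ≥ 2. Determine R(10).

R(2) = 3·5 + 5·6 = 45
R(3) = 3·45 + 5·5 = 160
R(4) = 3·160 + 5·45 = 705
R(5) = 3·705 + 5·160 = 2915
R(6) = 3·2915 + 5·705 = 12270
R(7) = 3·12270 + 5·2915 = 51385
R(8) = 3·51385 + 5·12270 = 215505
R(9) = 3·215505 + 5·51385 = 903440
R(10) = 3·903440 + 5·215505 = 3787845

3787845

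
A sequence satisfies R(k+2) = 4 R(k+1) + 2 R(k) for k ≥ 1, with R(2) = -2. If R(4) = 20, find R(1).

Let R(1) = y.
R(3) = -8 + 2y
R(4) = -36 + 8y
So -36 + 8y = 20, giving y = 7.

7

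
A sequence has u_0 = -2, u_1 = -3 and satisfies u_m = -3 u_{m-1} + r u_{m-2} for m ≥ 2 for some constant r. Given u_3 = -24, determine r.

1

u_2 = 9 - 2r
u_3 = -27 + 3r
So -27 + 3r = -24, giving r = 1.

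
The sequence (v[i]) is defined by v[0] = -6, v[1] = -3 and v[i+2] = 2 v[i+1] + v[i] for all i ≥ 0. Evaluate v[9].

-5403

v[2] = 2*(-3) + (-6) = -12
v[3] = 2*(-12) + (-3) = -27
v[4] = 2*(-27) + (-12) = -66
v[5] = 2*(-66) + (-27) = -159
v[6] = 2*(-159) + (-66) = -384
v[7] = 2*(-384) + (-159) = -927
v[8] = 2*(-927) + (-384) = -2238
v[9] = 2*(-2238) + (-927) = -5403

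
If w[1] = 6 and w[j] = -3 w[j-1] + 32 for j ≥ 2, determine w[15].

-9565930

The fixed point is 32/(1 + 3) = 8, so w[j] - 8 = -3(w[j-1] - 8).
Hence w[j] = -2·(-3)^{j-1} + 8.
w[15] = -2·(-3)^{14} + 8 = -2·4782969 + 8 = -9565930.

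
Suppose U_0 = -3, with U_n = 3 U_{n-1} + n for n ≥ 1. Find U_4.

-185

U_1 = 3(-3) + 1 = -8
U_2 = 3(-8) + 2 = -22
U_3 = 3(-22) + 3 = -63
U_4 = 3(-63) + 4 = -185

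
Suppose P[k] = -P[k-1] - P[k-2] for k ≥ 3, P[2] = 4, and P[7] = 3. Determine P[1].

Let P[1] = z.
P[3] = -4 - z
P[4] = z
P[5] = 4
P[6] = -4 - z
P[7] = z
So z = 3, giving z = 3.

3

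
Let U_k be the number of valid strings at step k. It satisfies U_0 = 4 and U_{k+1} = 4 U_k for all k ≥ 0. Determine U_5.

4096

U_1 = 4·4 = 16
U_2 = 4·16 = 64
U_3 = 4·64 = 256
U_4 = 4·256 = 1024
U_5 = 4·1024 = 4096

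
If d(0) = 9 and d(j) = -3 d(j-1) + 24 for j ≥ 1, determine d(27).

The fixed point is 24/(1 + 3) = 6, so d(j) - 6 = -3(d(j-1) - 6).
Hence d(j) = 3·(-3)^j + 6.
d(27) = 3·(-3)^{27} + 6 = 3·-7625597484987 + 6 = -22876792454955.

-22876792454955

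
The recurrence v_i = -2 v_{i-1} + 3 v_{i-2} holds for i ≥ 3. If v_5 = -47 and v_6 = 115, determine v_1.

Rearranging, v_{i-2} = (v_i + 2 v_{i-1}) / 3.
v_4 = (115 + 2(-47)) / 3 = 21/3 = 7
v_3 = (-47 + 2(7)) / 3 = -33/3 = -11
v_2 = (7 + 2(-11)) / 3 = -15/3 = -5
v_1 = (-11 + 2(-5)) / 3 = -21/3 = -7

-7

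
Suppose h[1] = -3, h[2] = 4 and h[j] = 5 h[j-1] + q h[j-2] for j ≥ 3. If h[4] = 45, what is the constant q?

5

h[3] = 20 - 3q
h[4] = 100 - 11q
So 100 - 11q = 45, giving q = 5.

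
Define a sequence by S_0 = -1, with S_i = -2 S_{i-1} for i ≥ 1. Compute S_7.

128

S_1 = -2·(-1) = 2
S_2 = -2·2 = -4
S_3 = -2·(-4) = 8
S_4 = -2·8 = -16
S_5 = -2·(-16) = 32
S_6 = -2·32 = -64
S_7 = -2·(-64) = 128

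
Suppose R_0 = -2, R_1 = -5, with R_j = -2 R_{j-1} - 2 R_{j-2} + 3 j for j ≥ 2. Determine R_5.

29

R_2 = -2(-5) - 2(-2) + 6 = 20
R_3 = -2(20) - 2(-5) + 9 = -21
R_4 = -2(-21) - 2(20) + 12 = 14
R_5 = -2(14) - 2(-21) + 15 = 29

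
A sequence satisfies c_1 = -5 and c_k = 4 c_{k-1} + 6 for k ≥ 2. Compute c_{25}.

-844424930131970

The fixed point is 6/(1 - 4) = -2, so c_k + 2 = 4(c_{k-1} + 2).
Hence c_k = -3·4^{k-1} - 2.
c_{25} = -3·4^{24} - 2 = -3·281474976710656 - 2 = -844424930131970.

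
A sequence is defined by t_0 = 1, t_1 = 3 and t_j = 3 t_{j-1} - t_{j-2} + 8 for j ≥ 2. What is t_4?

151

t_2 = 3·3 - 1 + 8 = 16
t_3 = 3·16 - 3 + 8 = 53
t_4 = 3·53 - 16 + 8 = 151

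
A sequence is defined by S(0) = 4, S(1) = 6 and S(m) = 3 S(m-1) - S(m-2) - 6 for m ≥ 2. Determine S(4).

S(2) = 3*6 - 4 - 6 = 8
S(3) = 3*8 - 6 - 6 = 12
S(4) = 3*12 - 8 - 6 = 22

22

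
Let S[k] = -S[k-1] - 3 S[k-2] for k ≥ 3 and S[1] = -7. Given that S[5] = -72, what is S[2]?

Let S[2] = y.
S[3] = 21 - y
S[4] = -21 - 2y
S[5] = -42 + 5y
So -42 + 5y = -72, giving y = -6.

-6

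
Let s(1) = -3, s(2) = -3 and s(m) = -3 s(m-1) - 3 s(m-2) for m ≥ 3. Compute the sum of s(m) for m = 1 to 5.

48

s(3) = -3·(-3) - 3·(-3) = 18
s(4) = -3·18 - 3·(-3) = -45
s(5) = -3·(-45) - 3·18 = 81
Sum = (-3) + (-3) + 18 + (-45) + 81 = 48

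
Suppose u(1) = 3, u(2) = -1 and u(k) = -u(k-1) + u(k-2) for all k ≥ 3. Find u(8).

-37

u(3) = -(-1) + 3 = 4
u(4) = -4 + (-1) = -5
u(5) = -(-5) + 4 = 9
u(6) = -9 + (-5) = -14
u(7) = -(-14) + 9 = 23
u(8) = -23 + (-14) = -37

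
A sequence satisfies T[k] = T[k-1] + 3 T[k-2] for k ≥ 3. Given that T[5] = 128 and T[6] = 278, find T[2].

8

Rearranging, T[k-2] = (T[k] - T[k-1]) / 3.
T[4] = (278 - 128) / 3 = 150/3 = 50
T[3] = (128 - 50) / 3 = 78/3 = 26
T[2] = (50 - 26) / 3 = 24/3 = 8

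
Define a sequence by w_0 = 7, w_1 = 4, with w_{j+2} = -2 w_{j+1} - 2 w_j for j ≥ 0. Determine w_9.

64

w_2 = -2(4) - 2(7) = -22
w_3 = -2(-22) - 2(4) = 36
w_4 = -2(36) - 2(-22) = -28
w_5 = -2(-28) - 2(36) = -16
w_6 = -2(-16) - 2(-28) = 88
w_7 = -2(88) - 2(-16) = -144
w_8 = -2(-144) - 2(88) = 112
w_9 = -2(112) - 2(-144) = 64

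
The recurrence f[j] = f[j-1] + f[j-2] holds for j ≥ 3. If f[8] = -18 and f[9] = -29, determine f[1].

Rearranging, f[j-2] = f[j] - f[j-1].
f[7] = -29 - (-18) = -11
f[6] = -18 - (-11) = -7
f[5] = -11 - (-7) = -4
f[4] = -7 - (-4) = -3
f[3] = -4 - (-3) = -1
f[2] = -3 - (-1) = -2
f[1] = -1 - (-2) = 1

1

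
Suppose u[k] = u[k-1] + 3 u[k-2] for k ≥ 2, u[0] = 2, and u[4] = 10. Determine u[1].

Let u[1] = x.
u[2] = 6 + x
u[3] = 6 + 4x
u[4] = 24 + 7x
So 24 + 7x = 10, giving x = -2.

-2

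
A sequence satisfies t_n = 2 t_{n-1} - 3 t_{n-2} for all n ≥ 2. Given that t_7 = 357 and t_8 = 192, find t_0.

8

Rearranging, t_{n-2} = (t_n - 2 t_{n-1}) / -3.
t_6 = (192 - 2*357) / -3 = -522/-3 = 174
t_5 = (357 - 2*174) / -3 = 9/-3 = -3
t_4 = (174 - 2*(-3)) / -3 = 180/-3 = -60
t_3 = (-3 - 2*(-60)) / -3 = 117/-3 = -39
t_2 = (-60 - 2*(-39)) / -3 = 18/-3 = -6
t_1 = (-39 - 2*(-6)) / -3 = -27/-3 = 9
t_0 = (-6 - 2*9) / -3 = -24/-3 = 8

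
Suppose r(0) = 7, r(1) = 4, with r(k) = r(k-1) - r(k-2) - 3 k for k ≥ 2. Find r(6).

r(2) = 4 - 7 - 6 = -9
r(3) = (-9) - 4 - 9 = -22
r(4) = (-22) - (-9) - 12 = -25
r(5) = (-25) - (-22) - 15 = -18
r(6) = (-18) - (-25) - 18 = -11

-11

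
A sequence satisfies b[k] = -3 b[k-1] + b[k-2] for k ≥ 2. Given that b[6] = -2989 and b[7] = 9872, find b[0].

Rearranging, b[k-2] = b[k] + 3 b[k-1].
b[5] = 9872 + 3(-2989) = 905
b[4] = -2989 + 3(905) = -274
b[3] = 905 + 3(-274) = 83
b[2] = -274 + 3(83) = -25
b[1] = 83 + 3(-25) = 8
b[0] = -25 + 3(8) = -1

-1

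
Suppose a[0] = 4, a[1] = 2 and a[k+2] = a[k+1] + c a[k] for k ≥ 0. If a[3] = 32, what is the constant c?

5

a[2] = 2 + 4c
a[3] = 2 + 6c
So 2 + 6c = 32, giving c = 5.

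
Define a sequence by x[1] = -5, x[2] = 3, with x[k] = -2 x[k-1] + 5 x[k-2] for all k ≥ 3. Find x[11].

x[3] = -2·3 + 5·(-5) = -31
x[4] = -2·(-31) + 5·3 = 77
x[5] = -2·77 + 5·(-31) = -309
x[6] = -2·(-309) + 5·77 = 1003
x[7] = -2·1003 + 5·(-309) = -3551
x[8] = -2·(-3551) + 5·1003 = 12117
x[9] = -2·12117 + 5·(-3551) = -41989
x[10] = -2·(-41989) + 5·12117 = 144563
x[11] = -2·144563 + 5·(-41989) = -499071

-499071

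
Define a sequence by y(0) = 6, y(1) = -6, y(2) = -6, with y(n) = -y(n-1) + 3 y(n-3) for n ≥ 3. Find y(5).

24

y(3) = -(-6) + 3·6 = 24
y(4) = -24 + 3·(-6) = -42
y(5) = -(-42) + 3·(-6) = 24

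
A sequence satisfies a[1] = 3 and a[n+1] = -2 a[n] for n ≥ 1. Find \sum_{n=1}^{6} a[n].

-63

a[2] = -2(3) = -6
a[3] = -2(-6) = 12
a[4] = -2(12) = -24
a[5] = -2(-24) = 48
a[6] = -2(48) = -96
Sum = 3 + (-6) + 12 + (-24) + 48 + (-96) = -63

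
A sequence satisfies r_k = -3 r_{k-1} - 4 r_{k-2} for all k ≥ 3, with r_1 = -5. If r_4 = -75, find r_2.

Let r_2 = y.
r_3 = 20 - 3y
r_4 = -60 + 5y
So -60 + 5y = -75, giving y = -3.

-3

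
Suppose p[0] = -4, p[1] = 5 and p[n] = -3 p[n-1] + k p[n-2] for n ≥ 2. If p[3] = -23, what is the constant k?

p[2] = -15 - 4k
p[3] = 45 + 17k
So 45 + 17k = -23, giving k = -4.

-4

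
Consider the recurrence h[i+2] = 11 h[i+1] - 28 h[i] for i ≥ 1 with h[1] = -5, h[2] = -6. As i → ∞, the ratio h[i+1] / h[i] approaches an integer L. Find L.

7

The characteristic equation is r^2 - 11r + 28 = 0, which factors as (r - 7)(r - 4) = 0.
So the roots are 7 and 4. Since |7| > |4| and the coefficient of 7^i is non-zero, the ratio tends to 7.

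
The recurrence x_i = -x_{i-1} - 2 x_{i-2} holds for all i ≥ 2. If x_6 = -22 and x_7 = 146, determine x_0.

Rearranging, x_{i-2} = (x_i + x_{i-1}) / -2.
x_5 = (146 + (-22)) / -2 = 124/-2 = -62
x_4 = (-22 + (-62)) / -2 = -84/-2 = 42
x_3 = (-62 + 42) / -2 = -20/-2 = 10
x_2 = (42 + 10) / -2 = 52/-2 = -26
x_1 = (10 + (-26)) / -2 = -16/-2 = 8
x_0 = (-26 + 8) / -2 = -18/-2 = 9

9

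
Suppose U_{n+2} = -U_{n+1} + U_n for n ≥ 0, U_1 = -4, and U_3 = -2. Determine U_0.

Let U_0 = w.
U_2 = 4 + w
U_3 = -8 - w
So -8 - w = -2, giving w = -6.

-6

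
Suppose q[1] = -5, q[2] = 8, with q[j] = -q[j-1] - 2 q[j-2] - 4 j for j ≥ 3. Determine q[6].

q[3] = -8 - 2(-5) - 12 = -10
q[4] = -(-10) - 2(8) - 16 = -22
q[5] = -(-22) - 2(-10) - 20 = 22
q[6] = -22 - 2(-22) - 24 = -2

-2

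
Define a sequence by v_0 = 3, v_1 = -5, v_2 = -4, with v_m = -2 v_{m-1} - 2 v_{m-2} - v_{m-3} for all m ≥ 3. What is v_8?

v_3 = -2(-4) - 2(-5) - 3 = 15
v_4 = -2(15) - 2(-4) - (-5) = -17
v_5 = -2(-17) - 2(15) - (-4) = 8
v_6 = -2(8) - 2(-17) - 15 = 3
v_7 = -2(3) - 2(8) - (-17) = -5
v_8 = -2(-5) - 2(3) - 8 = -4

-4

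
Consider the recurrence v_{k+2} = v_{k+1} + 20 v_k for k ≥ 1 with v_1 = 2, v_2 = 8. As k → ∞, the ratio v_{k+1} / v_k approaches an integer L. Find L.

5

The characteristic equation is r^2 - r - 20 = 0, which factors as (r - 5)(r + 4) = 0.
So the roots are 5 and -4. Since |5| > |-4| and the coefficient of 5^k is non-zero, the ratio tends to 5.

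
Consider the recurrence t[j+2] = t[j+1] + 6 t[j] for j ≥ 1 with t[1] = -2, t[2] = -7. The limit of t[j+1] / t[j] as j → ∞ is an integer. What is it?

3

The characteristic equation is r^2 - r - 6 = 0, which factors as (r - 3)(r + 2) = 0.
So the roots are 3 and -2. Since |3| > |-2| and the coefficient of 3^j is non-zero, the ratio tends to 3.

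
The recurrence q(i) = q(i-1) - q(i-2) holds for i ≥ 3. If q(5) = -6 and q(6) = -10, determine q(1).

-4

Rearranging, q(i-2) = -(q(i) - q(i-1)).
q(4) = -(-10 - (-6)) = 4
q(3) = -(-6 - 4) = 10
q(2) = -(4 - 10) = 6
q(1) = -(10 - 6) = -4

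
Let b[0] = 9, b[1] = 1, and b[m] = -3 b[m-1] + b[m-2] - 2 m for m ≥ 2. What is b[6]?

321

b[2] = -3·1 + 9 - 4 = 2
b[3] = -3·2 + 1 - 6 = -11
b[4] = -3·(-11) + 2 - 8 = 27
b[5] = -3·27 + (-11) - 10 = -102
b[6] = -3·(-102) + 27 - 12 = 321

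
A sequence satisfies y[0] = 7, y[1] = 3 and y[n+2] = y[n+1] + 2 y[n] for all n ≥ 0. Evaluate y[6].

y[2] = 3 + 2(7) = 17
y[3] = 17 + 2(3) = 23
y[4] = 23 + 2(17) = 57
y[5] = 57 + 2(23) = 103
y[6] = 103 + 2(57) = 217

217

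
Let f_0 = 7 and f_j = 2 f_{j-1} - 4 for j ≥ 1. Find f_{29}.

1610612740

The fixed point is -4/(1 - 2) = 4, so f_j - 4 = 2(f_{j-1} - 4).
Hence f_j = 3·2^j + 4.
f_{29} = 3·2^{29} + 4 = 3·536870912 + 4 = 1610612740.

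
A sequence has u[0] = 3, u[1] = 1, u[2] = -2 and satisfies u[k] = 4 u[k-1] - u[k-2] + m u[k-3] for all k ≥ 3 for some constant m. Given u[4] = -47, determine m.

u[3] = -9 + 3m
u[4] = -34 + 13m
So -34 + 13m = -47, giving m = -1.

-1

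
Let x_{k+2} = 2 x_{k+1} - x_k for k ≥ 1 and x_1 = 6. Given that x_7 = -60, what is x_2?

-5

Let x_2 = z.
x_3 = -6 + 2z
x_4 = -12 + 3z
x_5 = -18 + 4z
x_6 = -24 + 5z
x_7 = -30 + 6z
So -30 + 6z = -60, giving z = -5.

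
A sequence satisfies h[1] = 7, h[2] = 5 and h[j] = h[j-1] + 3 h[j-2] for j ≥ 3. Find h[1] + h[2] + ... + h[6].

440

h[3] = 5 + 3(7) = 26
h[4] = 26 + 3(5) = 41
h[5] = 41 + 3(26) = 119
h[6] = 119 + 3(41) = 242
Sum = 7 + 5 + 26 + 41 + 119 + 242 = 440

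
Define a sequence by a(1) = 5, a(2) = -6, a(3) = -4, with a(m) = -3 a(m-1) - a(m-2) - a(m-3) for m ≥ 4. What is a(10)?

a(4) = -3·(-4) - (-6) - 5 = 13
a(5) = -3·13 - (-4) - (-6) = -29
a(6) = -3·(-29) - 13 - (-4) = 78
a(7) = -3·78 - (-29) - 13 = -218
a(8) = -3·(-218) - 78 - (-29) = 605
a(9) = -3·605 - (-218) - 78 = -1675
a(10) = -3·(-1675) - 605 - (-218) = 4638

4638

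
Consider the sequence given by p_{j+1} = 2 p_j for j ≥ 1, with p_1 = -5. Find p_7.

-320

p_2 = 2*(-5) = -10
p_3 = 2*(-10) = -20
p_4 = 2*(-20) = -40
p_5 = 2*(-40) = -80
p_6 = 2*(-80) = -160
p_7 = 2*(-160) = -320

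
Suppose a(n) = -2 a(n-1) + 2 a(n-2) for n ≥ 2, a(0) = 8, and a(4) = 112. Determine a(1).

-1

Let a(1) = y.
a(2) = 16 - 2y
a(3) = -32 + 6y
a(4) = 96 - 16y
So 96 - 16y = 112, giving y = -1.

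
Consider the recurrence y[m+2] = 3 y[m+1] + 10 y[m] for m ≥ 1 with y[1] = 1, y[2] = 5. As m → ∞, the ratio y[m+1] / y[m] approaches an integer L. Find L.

The characteristic equation is r^2 - 3r - 10 = 0, which factors as (r - 5)(r + 2) = 0.
So the roots are 5 and -2. Since |5| > |-2| and the coefficient of 5^m is non-zero, the ratio tends to 5.

5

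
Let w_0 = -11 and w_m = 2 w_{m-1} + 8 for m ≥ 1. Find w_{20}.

The fixed point is 8/(1 - 2) = -8, so w_m + 8 = 2(w_{m-1} + 8).
Hence w_m = -3·2^m - 8.
w_{20} = -3·2^{20} - 8 = -3·1048576 - 8 = -3145736.

-3145736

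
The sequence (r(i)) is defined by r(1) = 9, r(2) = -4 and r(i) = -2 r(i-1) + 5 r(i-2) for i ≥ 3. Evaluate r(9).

r(3) = -2*(-4) + 5*9 = 53
r(4) = -2*53 + 5*(-4) = -126
r(5) = -2*(-126) + 5*53 = 517
r(6) = -2*517 + 5*(-126) = -1664
r(7) = -2*(-1664) + 5*517 = 5913
r(8) = -2*5913 + 5*(-1664) = -20146
r(9) = -2*(-20146) + 5*5913 = 69857

69857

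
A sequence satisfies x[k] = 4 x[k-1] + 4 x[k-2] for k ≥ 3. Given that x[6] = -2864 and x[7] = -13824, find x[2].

Rearranging, x[k-2] = (x[k] - 4 x[k-1]) / 4.
x[5] = (-13824 - 4(-2864)) / 4 = -2368/4 = -592
x[4] = (-2864 - 4(-592)) / 4 = -496/4 = -124
x[3] = (-592 - 4(-124)) / 4 = -96/4 = -24
x[2] = (-124 - 4(-24)) / 4 = -28/4 = -7

-7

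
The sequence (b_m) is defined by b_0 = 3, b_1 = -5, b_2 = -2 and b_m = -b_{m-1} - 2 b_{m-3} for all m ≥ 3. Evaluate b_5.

-10

b_3 = -(-2) - 2·3 = -4
b_4 = -(-4) - 2·(-5) = 14
b_5 = -14 - 2·(-2) = -10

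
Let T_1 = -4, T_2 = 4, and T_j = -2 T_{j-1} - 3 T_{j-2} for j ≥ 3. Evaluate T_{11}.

T_3 = -2*4 - 3*(-4) = 4
T_4 = -2*4 - 3*4 = -20
T_5 = -2*(-20) - 3*4 = 28
T_6 = -2*28 - 3*(-20) = 4
T_7 = -2*4 - 3*28 = -92
T_8 = -2*(-92) - 3*4 = 172
T_9 = -2*172 - 3*(-92) = -68
T_{10} = -2*(-68) - 3*172 = -380
T_{11} = -2*(-380) - 3*(-68) = 964

964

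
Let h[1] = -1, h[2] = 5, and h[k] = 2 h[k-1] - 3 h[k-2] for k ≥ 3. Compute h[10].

533

h[3] = 2·5 - 3·(-1) = 13
h[4] = 2·13 - 3·5 = 11
h[5] = 2·11 - 3·13 = -17
h[6] = 2·(-17) - 3·11 = -67
h[7] = 2·(-67) - 3·(-17) = -83
h[8] = 2·(-83) - 3·(-67) = 35
h[9] = 2·35 - 3·(-83) = 319
h[10] = 2·319 - 3·35 = 533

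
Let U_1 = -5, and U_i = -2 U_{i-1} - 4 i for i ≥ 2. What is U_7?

-188

U_2 = -2*(-5) - 8 = 2
U_3 = -2*2 - 12 = -16
U_4 = -2*(-16) - 16 = 16
U_5 = -2*16 - 20 = -52
U_6 = -2*(-52) - 24 = 80
U_7 = -2*80 - 28 = -188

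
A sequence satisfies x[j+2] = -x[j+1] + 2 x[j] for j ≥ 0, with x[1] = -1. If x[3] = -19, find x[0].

Let x[0] = y.
x[2] = 1 + 2y
x[3] = -3 - 2y
So -3 - 2y = -19, giving y = 8.

8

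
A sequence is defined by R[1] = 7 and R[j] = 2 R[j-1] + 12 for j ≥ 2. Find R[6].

R[2] = 2(7) + 12 = 26
R[3] = 2(26) + 12 = 64
R[4] = 2(64) + 12 = 140
R[5] = 2(140) + 12 = 292
R[6] = 2(292) + 12 = 596

596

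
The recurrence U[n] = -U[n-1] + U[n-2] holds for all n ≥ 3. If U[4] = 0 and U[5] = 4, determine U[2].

Rearranging, U[n-2] = U[n] + U[n-1].
U[3] = 4 + 0 = 4
U[2] = 0 + 4 = 4

4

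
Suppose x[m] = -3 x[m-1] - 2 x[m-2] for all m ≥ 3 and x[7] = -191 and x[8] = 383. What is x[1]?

-2

Rearranging, x[m-2] = (x[m] + 3 x[m-1]) / -2.
x[6] = (383 + 3·(-191)) / -2 = -190/-2 = 95
x[5] = (-191 + 3·95) / -2 = 94/-2 = -47
x[4] = (95 + 3·(-47)) / -2 = -46/-2 = 23
x[3] = (-47 + 3·23) / -2 = 22/-2 = -11
x[2] = (23 + 3·(-11)) / -2 = -10/-2 = 5
x[1] = (-11 + 3·5) / -2 = 4/-2 = -2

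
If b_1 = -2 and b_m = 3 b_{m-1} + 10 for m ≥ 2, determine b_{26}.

The fixed point is 10/(1 - 3) = -5, so b_m + 5 = 3(b_{m-1} + 5).
Hence b_m = 3·3^{m-1} - 5.
b_{26} = 3·3^{25} - 5 = 3·847288609443 - 5 = 2541865828324.

2541865828324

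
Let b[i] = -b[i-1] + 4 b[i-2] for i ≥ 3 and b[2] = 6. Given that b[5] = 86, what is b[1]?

7

Let b[1] = z.
b[3] = -6 + 4z
b[4] = 30 - 4z
b[5] = -54 + 20z
So -54 + 20z = 86, giving z = 7.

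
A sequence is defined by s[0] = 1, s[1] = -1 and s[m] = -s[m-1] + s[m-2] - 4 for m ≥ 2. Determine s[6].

-3

s[2] = -(-1) + 1 - 4 = -2
s[3] = -(-2) + (-1) - 4 = -3
s[4] = -(-3) + (-2) - 4 = -3
s[5] = -(-3) + (-3) - 4 = -4
s[6] = -(-4) + (-3) - 4 = -3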